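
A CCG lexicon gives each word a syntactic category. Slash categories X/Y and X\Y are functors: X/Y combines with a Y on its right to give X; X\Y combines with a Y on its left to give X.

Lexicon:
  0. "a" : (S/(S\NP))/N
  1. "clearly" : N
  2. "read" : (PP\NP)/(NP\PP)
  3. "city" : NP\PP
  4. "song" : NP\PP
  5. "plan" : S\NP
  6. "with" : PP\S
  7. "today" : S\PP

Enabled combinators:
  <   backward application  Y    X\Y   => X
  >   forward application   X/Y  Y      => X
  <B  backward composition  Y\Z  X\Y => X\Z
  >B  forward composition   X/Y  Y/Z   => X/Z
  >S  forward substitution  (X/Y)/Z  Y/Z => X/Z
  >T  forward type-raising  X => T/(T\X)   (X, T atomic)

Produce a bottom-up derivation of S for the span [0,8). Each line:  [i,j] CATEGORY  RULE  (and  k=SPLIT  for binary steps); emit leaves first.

[0,8] S   <
  [0,7] PP   <
    [0,6] S   >
      [0,2] S/(S\NP)   >
        [0,1] "a" : (S/(S\NP))/N
        [1,2] "clearly" : N
      [2,6] S\NP   <B
        [2,4] PP\NP   >
          [2,3] "read" : (PP\NP)/(NP\PP)
          [3,4] "city" : NP\PP
        [4,6] S\PP   <B
          [4,5] "song" : NP\PP
          [5,6] "plan" : S\NP
    [6,7] "with" : PP\S
  [7,8] "today" : S\PP

[0,1] (S/(S\NP))/N  lex  "a"
[1,2] N  lex  "clearly"
[0,2] S/(S\NP)  >  k=1
[2,3] (PP\NP)/(NP\PP)  lex  "read"
[3,4] NP\PP  lex  "city"
[2,4] PP\NP  >  k=3
[4,5] NP\PP  lex  "song"
[5,6] S\NP  lex  "plan"
[4,6] S\PP  <B  k=5
[2,6] S\NP  <B  k=4
[0,6] S  >  k=2
[6,7] PP\S  lex  "with"
[0,7] PP  <  k=6
[7,8] S\PP  lex  "today"
[0,8] S  <  k=7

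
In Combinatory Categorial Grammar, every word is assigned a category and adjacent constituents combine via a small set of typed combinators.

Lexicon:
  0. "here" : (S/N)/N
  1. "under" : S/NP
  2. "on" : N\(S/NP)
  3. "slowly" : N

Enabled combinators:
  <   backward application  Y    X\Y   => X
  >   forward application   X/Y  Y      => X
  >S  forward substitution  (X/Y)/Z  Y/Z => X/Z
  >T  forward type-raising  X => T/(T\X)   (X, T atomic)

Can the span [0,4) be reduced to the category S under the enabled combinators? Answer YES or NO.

[0,4] S   >
  [0,3] S/N   >
    [0,1] "here" : (S/N)/N
    [1,3] N   <
      [1,2] "under" : S/NP
      [2,3] "on" : N\(S/NP)
  [3,4] "slowly" : N

YES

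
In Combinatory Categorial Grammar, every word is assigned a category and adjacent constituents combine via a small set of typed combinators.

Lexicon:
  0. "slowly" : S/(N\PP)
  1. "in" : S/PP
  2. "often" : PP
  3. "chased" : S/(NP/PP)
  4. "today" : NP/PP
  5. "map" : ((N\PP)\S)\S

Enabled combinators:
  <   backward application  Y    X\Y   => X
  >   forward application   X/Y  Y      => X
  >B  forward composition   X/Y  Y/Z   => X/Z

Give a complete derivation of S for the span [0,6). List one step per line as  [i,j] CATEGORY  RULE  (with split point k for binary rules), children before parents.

[0,1] S/(N\PP)  lex  "slowly"
[1,2] S/PP  lex  "in"
[2,3] PP  lex  "often"
[1,3] S  >  k=2
[3,4] S/(NP/PP)  lex  "chased"
[4,5] NP/PP  lex  "today"
[3,5] S  >  k=4
[5,6] ((N\PP)\S)\S  lex  "map"
[3,6] (N\PP)\S  <  k=5
[1,6] N\PP  <  k=3
[0,6] S  >  k=1

[0,6] S   >
  [0,1] "slowly" : S/(N\PP)
  [1,6] N\PP   <
    [1,3] S   >
      [1,2] "in" : S/PP
      [2,3] "often" : PP
    [3,6] (N\PP)\S   <
      [3,5] S   >
        [3,4] "chased" : S/(NP/PP)
        [4,5] "today" : NP/PP
      [5,6] "map" : ((N\PP)\S)\S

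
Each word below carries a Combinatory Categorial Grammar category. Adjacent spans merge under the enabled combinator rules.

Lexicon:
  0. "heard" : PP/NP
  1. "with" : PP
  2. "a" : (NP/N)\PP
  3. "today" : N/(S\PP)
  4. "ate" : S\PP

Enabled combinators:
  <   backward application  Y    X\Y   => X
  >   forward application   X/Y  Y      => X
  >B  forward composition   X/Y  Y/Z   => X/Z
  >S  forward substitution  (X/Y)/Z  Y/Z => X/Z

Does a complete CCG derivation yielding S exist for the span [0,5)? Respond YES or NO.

PP/NP PP (NP/N)\PP N/(S\PP) S\PP
CKY chart[0,5] = {PP}; S ∉ chart

NO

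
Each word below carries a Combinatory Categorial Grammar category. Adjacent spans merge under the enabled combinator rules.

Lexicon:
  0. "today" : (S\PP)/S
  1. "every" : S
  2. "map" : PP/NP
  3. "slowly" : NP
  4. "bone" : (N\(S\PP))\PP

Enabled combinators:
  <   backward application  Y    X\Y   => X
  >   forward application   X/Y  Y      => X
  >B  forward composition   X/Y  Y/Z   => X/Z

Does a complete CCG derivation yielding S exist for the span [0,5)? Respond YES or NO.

(S\PP)/S S PP/NP NP (N\(S\PP))\PP
CKY chart[0,5] = {N}; S ∉ chart

NO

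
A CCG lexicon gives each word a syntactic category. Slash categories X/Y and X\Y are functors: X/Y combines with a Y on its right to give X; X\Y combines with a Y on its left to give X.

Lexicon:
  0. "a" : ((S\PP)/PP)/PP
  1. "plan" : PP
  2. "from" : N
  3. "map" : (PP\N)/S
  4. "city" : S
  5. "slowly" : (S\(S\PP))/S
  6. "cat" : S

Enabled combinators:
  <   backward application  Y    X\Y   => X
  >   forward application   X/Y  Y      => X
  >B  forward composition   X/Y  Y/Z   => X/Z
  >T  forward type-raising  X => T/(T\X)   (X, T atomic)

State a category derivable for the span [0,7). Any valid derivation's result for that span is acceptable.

[0,7] S   <
  [0,5] S\PP   >
    [0,2] (S\PP)/PP   >
      [0,1] "a" : ((S\PP)/PP)/PP
      [1,2] "plan" : PP
    [2,5] PP   >
      [2,4] PP/S   >B
        [2,3] PP/(PP\N)   >T
          [2,3] "from" : N
        [3,4] "map" : (PP\N)/S
      [4,5] "city" : S
  [5,7] S\(S\PP)   >
    [5,6] "slowly" : (S\(S\PP))/S
    [6,7] "cat" : S

S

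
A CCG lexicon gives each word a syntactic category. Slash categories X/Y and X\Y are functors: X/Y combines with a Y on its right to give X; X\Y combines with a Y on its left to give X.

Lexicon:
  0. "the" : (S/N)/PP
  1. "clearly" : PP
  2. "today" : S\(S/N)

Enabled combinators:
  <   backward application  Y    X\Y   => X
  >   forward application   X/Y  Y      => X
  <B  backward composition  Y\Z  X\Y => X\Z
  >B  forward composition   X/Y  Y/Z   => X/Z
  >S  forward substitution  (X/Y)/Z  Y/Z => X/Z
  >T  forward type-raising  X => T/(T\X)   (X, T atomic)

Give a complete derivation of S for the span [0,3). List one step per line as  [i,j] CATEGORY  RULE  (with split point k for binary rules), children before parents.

[0,3] S   <
  [0,2] S/N   >
    [0,1] "the" : (S/N)/PP
    [1,2] "clearly" : PP
  [2,3] "today" : S\(S/N)

[0,1] (S/N)/PP  lex  "the"
[1,2] PP  lex  "clearly"
[0,2] S/N  >  k=1
[2,3] S\(S/N)  lex  "today"
[0,3] S  <  k=2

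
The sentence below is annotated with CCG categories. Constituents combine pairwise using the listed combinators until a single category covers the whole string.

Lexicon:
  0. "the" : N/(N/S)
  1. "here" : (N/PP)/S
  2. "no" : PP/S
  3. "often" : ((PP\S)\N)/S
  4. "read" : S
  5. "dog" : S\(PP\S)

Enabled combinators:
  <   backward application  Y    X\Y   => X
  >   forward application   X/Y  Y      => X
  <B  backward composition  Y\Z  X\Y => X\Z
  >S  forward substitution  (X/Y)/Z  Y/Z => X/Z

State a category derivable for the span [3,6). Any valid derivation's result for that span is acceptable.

S\N

[0,6] S   <
  [0,3] N   >
    [0,1] "the" : N/(N/S)
    [1,3] N/S   >S
      [1,2] "here" : (N/PP)/S
      [2,3] "no" : PP/S
  [3,6] S\N   <B
    [3,5] (PP\S)\N   >
      [3,4] "often" : ((PP\S)\N)/S
      [4,5] "read" : S
    [5,6] "dog" : S\(PP\S)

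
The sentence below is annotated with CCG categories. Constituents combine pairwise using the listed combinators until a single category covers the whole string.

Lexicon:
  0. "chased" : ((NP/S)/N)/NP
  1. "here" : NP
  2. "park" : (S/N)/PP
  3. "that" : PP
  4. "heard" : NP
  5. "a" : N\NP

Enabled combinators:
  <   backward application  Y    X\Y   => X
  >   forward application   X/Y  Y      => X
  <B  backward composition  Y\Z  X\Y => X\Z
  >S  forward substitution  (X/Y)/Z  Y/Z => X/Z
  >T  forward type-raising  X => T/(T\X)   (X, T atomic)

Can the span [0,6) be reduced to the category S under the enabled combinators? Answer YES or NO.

NO

((NP/S)/N)/NP NP (S/N)/PP PP NP N\NP
CKY chart[0,6] = {N/(N\NP), NP, NP/(NP\NP), PP/(PP\NP), S/(S\NP)}; S ∉ chart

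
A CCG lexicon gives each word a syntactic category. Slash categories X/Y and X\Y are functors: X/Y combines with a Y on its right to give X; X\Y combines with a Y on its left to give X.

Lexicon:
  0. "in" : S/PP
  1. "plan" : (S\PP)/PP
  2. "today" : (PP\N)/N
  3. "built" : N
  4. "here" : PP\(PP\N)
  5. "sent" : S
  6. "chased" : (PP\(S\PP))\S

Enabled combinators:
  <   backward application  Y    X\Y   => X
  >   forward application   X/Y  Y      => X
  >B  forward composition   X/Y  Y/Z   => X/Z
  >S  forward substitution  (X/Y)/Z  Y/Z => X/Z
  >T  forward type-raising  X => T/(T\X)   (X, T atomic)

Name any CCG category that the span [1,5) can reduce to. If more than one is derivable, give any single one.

[0,7] S   >
  [0,1] "in" : S/PP
  [1,7] PP   <
    [1,5] S\PP   >
      [1,2] "plan" : (S\PP)/PP
      [2,5] PP   <
        [2,4] PP\N   >
          [2,3] "today" : (PP\N)/N
          [3,4] "built" : N
        [4,5] "here" : PP\(PP\N)
    [5,7] PP\(S\PP)   <
      [5,6] "sent" : S
      [6,7] "chased" : (PP\(S\PP))\S

S\PP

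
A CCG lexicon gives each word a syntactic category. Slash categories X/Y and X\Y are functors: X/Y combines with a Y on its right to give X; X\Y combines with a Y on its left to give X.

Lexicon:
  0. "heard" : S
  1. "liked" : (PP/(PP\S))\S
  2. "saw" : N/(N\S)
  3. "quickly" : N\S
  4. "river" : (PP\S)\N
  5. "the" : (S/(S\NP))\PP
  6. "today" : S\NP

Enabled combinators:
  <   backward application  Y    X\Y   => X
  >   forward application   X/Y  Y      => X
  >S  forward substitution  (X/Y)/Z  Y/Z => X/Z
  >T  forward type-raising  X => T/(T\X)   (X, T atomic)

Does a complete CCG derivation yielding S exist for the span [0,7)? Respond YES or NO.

YES

[0,7] S   >
  [0,6] S/(S\NP)   <
    [0,5] PP   >
      [0,2] PP/(PP\S)   <
        [0,1] "heard" : S
        [1,2] "liked" : (PP/(PP\S))\S
      [2,5] PP\S   <
        [2,4] N   >
          [2,3] "saw" : N/(N\S)
          [3,4] "quickly" : N\S
        [4,5] "river" : (PP\S)\N
    [5,6] "the" : (S/(S\NP))\PP
  [6,7] "today" : S\NP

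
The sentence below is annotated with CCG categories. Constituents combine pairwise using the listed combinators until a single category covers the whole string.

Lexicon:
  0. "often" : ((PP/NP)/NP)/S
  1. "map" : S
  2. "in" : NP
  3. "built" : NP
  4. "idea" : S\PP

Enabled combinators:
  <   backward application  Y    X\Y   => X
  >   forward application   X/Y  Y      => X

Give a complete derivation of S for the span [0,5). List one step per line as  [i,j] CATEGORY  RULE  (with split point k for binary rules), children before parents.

[0,5] S   <
  [0,4] PP   >
    [0,3] PP/NP   >
      [0,2] (PP/NP)/NP   >
        [0,1] "often" : ((PP/NP)/NP)/S
        [1,2] "map" : S
      [2,3] "in" : NP
    [3,4] "built" : NP
  [4,5] "idea" : S\PP

[0,1] ((PP/NP)/NP)/S  lex  "often"
[1,2] S  lex  "map"
[0,2] (PP/NP)/NP  >  k=1
[2,3] NP  lex  "in"
[0,3] PP/NP  >  k=2
[3,4] NP  lex  "built"
[0,4] PP  >  k=3
[4,5] S\PP  lex  "idea"
[0,5] S  <  k=4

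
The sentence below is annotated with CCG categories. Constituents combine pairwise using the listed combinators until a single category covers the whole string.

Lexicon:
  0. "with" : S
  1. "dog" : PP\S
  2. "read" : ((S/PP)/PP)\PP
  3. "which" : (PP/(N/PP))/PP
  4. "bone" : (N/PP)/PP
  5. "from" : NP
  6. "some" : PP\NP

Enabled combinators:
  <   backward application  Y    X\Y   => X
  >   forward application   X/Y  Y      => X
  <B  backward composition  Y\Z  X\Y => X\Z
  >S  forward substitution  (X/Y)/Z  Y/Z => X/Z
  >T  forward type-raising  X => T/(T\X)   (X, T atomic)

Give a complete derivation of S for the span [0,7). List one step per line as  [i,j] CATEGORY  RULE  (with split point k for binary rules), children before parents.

[0,1] S  lex  "with"
[0,1] PP/(PP\S)  >T
[1,2] PP\S  lex  "dog"
[0,2] PP  >  k=1
[2,3] ((S/PP)/PP)\PP  lex  "read"
[0,3] (S/PP)/PP  <  k=2
[3,4] (PP/(N/PP))/PP  lex  "which"
[4,5] (N/PP)/PP  lex  "bone"
[3,5] PP/PP  >S  k=4
[0,5] S/PP  >S  k=3
[5,6] NP  lex  "from"
[5,6] PP/(PP\NP)  >T
[6,7] PP\NP  lex  "some"
[5,7] PP  >  k=6
[0,7] S  >  k=5

[0,7] S   >
  [0,5] S/PP   >S
    [0,3] (S/PP)/PP   <
      [0,2] PP   >
        [0,1] PP/(PP\S)   >T
          [0,1] "with" : S
        [1,2] "dog" : PP\S
      [2,3] "read" : ((S/PP)/PP)\PP
    [3,5] PP/PP   >S
      [3,4] "which" : (PP/(N/PP))/PP
      [4,5] "bone" : (N/PP)/PP
  [5,7] PP   >
    [5,6] PP/(PP\NP)   >T
      [5,6] "from" : NP
    [6,7] "some" : PP\NP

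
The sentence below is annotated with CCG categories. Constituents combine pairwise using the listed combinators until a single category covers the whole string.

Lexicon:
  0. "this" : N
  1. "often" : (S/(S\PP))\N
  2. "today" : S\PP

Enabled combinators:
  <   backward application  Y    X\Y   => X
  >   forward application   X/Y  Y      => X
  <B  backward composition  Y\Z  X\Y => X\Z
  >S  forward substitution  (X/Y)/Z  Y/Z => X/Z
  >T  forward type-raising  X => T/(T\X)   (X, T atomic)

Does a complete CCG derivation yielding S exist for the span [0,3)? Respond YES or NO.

[0,3] S   >
  [0,2] S/(S\PP)   <
    [0,1] "this" : N
    [1,2] "often" : (S/(S\PP))\N
  [2,3] "today" : S\PP

YES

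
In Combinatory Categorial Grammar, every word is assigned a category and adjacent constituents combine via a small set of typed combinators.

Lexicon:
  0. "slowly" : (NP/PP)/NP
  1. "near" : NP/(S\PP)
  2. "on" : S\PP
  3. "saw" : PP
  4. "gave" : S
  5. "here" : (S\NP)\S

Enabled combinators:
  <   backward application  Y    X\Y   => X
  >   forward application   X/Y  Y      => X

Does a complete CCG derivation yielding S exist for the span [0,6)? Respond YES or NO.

YES

[0,6] S   <
  [0,4] NP   >
    [0,3] NP/PP   >
      [0,1] "slowly" : (NP/PP)/NP
      [1,3] NP   >
        [1,2] "near" : NP/(S\PP)
        [2,3] "on" : S\PP
    [3,4] "saw" : PP
  [4,6] S\NP   <
    [4,5] "gave" : S
    [5,6] "here" : (S\NP)\S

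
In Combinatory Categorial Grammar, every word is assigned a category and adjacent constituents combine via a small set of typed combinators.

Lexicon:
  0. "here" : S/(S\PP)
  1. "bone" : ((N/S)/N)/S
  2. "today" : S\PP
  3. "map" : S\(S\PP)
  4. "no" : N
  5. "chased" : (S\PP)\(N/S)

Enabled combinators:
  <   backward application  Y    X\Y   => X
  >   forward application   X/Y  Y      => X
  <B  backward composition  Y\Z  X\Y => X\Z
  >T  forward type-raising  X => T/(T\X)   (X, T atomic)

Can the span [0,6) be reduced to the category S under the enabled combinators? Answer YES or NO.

YES

[0,6] S   >
  [0,1] "here" : S/(S\PP)
  [1,6] S\PP   <
    [1,5] N/S   >
      [1,4] (N/S)/N   >
        [1,2] "bone" : ((N/S)/N)/S
        [2,4] S   <
          [2,3] "today" : S\PP
          [3,4] "map" : S\(S\PP)
      [4,5] "no" : N
    [5,6] "chased" : (S\PP)\(N/S)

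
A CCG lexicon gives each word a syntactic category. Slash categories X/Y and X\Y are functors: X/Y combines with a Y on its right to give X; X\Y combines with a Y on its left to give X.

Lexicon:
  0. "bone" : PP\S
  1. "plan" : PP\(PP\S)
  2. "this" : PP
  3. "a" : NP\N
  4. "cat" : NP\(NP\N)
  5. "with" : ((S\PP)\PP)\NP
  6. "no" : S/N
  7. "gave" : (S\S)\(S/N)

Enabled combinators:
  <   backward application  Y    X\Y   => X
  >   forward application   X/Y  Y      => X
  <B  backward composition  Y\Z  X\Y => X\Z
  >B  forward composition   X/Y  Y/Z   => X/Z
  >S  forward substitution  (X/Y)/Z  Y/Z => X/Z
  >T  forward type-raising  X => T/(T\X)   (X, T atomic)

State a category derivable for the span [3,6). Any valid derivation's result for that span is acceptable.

(S\PP)\PP

[0,8] S   <
  [0,2] PP   <
    [0,1] "bone" : PP\S
    [1,2] "plan" : PP\(PP\S)
  [2,8] S\PP   <B
    [2,6] S\PP   <
      [2,3] "this" : PP
      [3,6] (S\PP)\PP   <
        [3,5] NP   <
          [3,4] "a" : NP\N
          [4,5] "cat" : NP\(NP\N)
        [5,6] "with" : ((S\PP)\PP)\NP
    [6,8] S\S   <
      [6,7] "no" : S/N
      [7,8] "gave" : (S\S)\(S/N)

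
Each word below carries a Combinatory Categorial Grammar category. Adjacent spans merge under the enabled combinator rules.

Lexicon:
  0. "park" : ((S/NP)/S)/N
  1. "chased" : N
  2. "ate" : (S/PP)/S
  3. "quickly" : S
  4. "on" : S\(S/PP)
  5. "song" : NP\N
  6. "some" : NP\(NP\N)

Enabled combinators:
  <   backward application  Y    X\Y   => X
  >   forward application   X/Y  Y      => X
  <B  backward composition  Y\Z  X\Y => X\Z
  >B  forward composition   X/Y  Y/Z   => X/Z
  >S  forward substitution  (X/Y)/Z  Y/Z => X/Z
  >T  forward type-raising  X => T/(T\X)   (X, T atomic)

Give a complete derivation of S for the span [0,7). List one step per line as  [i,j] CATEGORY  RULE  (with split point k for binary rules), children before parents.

[0,7] S   >
  [0,5] S/NP   >
    [0,2] (S/NP)/S   >
      [0,1] "park" : ((S/NP)/S)/N
      [1,2] "chased" : N
    [2,5] S   <
      [2,4] S/PP   >
        [2,3] "ate" : (S/PP)/S
        [3,4] "quickly" : S
      [4,5] "on" : S\(S/PP)
  [5,7] NP   <
    [5,6] "song" : NP\N
    [6,7] "some" : NP\(NP\N)

[0,1] ((S/NP)/S)/N  lex  "park"
[1,2] N  lex  "chased"
[0,2] (S/NP)/S  >  k=1
[2,3] (S/PP)/S  lex  "ate"
[3,4] S  lex  "quickly"
[2,4] S/PP  >  k=3
[4,5] S\(S/PP)  lex  "on"
[2,5] S  <  k=4
[0,5] S/NP  >  k=2
[5,6] NP\N  lex  "song"
[6,7] NP\(NP\N)  lex  "some"
[5,7] NP  <  k=6
[0,7] S  >  k=5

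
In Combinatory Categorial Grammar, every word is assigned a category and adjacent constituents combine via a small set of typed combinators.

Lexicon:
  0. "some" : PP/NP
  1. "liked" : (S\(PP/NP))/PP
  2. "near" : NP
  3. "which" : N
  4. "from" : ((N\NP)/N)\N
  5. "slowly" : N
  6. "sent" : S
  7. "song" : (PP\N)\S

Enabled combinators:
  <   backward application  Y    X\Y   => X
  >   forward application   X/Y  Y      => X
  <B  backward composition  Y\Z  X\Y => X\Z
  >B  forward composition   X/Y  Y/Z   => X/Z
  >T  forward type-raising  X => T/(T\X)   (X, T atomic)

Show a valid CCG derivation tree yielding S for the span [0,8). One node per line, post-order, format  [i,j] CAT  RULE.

[0,8] S   <
  [0,1] "some" : PP/NP
  [1,8] S\(PP/NP)   >
    [1,2] "liked" : (S\(PP/NP))/PP
    [2,8] PP   <
      [2,6] N   <
        [2,3] "near" : NP
        [3,6] N\NP   >
          [3,5] (N\NP)/N   <
            [3,4] "which" : N
            [4,5] "from" : ((N\NP)/N)\N
          [5,6] "slowly" : N
      [6,8] PP\N   <
        [6,7] "sent" : S
        [7,8] "song" : (PP\N)\S

[0,1] PP/NP  lex  "some"
[1,2] (S\(PP/NP))/PP  lex  "liked"
[2,3] NP  lex  "near"
[3,4] N  lex  "which"
[4,5] ((N\NP)/N)\N  lex  "from"
[3,5] (N\NP)/N  <  k=4
[5,6] N  lex  "slowly"
[3,6] N\NP  >  k=5
[2,6] N  <  k=3
[6,7] S  lex  "sent"
[7,8] (PP\N)\S  lex  "song"
[6,8] PP\N  <  k=7
[2,8] PP  <  k=6
[1,8] S\(PP/NP)  >  k=2
[0,8] S  <  k=1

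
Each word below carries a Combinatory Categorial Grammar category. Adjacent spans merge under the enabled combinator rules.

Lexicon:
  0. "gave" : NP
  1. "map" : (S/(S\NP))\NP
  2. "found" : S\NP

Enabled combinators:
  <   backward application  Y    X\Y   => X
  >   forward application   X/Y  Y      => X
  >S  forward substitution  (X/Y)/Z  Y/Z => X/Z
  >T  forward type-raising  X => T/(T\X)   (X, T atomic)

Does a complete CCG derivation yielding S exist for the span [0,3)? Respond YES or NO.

YES

[0,3] S   >
  [0,2] S/(S\NP)   <
    [0,1] "gave" : NP
    [1,2] "map" : (S/(S\NP))\NP
  [2,3] "found" : S\NP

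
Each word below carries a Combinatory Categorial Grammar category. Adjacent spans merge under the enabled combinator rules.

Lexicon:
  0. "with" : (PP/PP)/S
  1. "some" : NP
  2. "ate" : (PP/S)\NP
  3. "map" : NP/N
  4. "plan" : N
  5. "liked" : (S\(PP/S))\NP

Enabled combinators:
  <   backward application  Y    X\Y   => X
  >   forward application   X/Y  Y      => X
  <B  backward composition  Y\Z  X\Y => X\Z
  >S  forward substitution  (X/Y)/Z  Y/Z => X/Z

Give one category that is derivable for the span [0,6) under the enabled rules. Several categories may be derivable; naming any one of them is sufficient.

S

[0,6] S   <
  [0,3] PP/S   >S
    [0,1] "with" : (PP/PP)/S
    [1,3] PP/S   <
      [1,2] "some" : NP
      [2,3] "ate" : (PP/S)\NP
  [3,6] S\(PP/S)   <
    [3,5] NP   >
      [3,4] "map" : NP/N
      [4,5] "plan" : N
    [5,6] "liked" : (S\(PP/S))\NP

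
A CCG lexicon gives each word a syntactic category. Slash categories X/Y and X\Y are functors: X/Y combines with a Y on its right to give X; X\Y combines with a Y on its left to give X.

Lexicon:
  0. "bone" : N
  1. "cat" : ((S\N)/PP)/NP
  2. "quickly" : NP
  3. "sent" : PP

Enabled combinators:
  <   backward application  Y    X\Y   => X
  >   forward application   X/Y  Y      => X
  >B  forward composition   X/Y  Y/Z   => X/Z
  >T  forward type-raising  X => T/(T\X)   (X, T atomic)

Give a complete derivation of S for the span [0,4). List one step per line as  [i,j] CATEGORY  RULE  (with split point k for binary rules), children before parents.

[0,1] N  lex  "bone"
[1,2] ((S\N)/PP)/NP  lex  "cat"
[2,3] NP  lex  "quickly"
[1,3] (S\N)/PP  >  k=2
[3,4] PP  lex  "sent"
[1,4] S\N  >  k=3
[0,4] S  <  k=1

[0,4] S   <
  [0,1] "bone" : N
  [1,4] S\N   >
    [1,3] (S\N)/PP   >
      [1,2] "cat" : ((S\N)/PP)/NP
      [2,3] "quickly" : NP
    [3,4] "sent" : PP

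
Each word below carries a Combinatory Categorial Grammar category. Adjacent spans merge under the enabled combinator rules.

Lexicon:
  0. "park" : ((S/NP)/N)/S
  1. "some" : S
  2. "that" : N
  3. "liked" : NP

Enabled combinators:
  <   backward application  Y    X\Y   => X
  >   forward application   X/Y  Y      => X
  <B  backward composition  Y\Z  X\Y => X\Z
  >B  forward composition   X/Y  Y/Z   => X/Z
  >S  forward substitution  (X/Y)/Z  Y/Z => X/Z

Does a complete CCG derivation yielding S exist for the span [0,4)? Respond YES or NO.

[0,4] S   >
  [0,3] S/NP   >
    [0,2] (S/NP)/N   >
      [0,1] "park" : ((S/NP)/N)/S
      [1,2] "some" : S
    [2,3] "that" : N
  [3,4] "liked" : NP

YES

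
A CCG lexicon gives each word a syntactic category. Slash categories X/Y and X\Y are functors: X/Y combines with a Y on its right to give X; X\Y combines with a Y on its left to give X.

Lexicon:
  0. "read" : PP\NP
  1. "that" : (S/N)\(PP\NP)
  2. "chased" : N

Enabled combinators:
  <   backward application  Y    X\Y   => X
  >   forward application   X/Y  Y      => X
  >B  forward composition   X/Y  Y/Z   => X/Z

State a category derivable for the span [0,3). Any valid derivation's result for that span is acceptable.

[0,3] S   >
  [0,2] S/N   <
    [0,1] "read" : PP\NP
    [1,2] "that" : (S/N)\(PP\NP)
  [2,3] "chased" : N

S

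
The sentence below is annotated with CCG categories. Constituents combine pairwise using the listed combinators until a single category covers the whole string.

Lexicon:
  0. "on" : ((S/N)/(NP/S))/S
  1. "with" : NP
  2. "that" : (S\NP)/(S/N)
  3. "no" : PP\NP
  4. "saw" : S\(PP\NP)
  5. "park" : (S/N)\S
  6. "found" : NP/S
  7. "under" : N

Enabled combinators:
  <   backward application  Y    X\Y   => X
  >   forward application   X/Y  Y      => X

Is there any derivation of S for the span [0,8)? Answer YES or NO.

[0,8] S   >
  [0,7] S/N   >
    [0,6] (S/N)/(NP/S)   >
      [0,1] "on" : ((S/N)/(NP/S))/S
      [1,6] S   <
        [1,2] "with" : NP
        [2,6] S\NP   >
          [2,3] "that" : (S\NP)/(S/N)
          [3,6] S/N   <
            [3,5] S   <
              [3,4] "no" : PP\NP
              [4,5] "saw" : S\(PP\NP)
            [5,6] "park" : (S/N)\S
    [6,7] "found" : NP/S
  [7,8] "under" : N

YES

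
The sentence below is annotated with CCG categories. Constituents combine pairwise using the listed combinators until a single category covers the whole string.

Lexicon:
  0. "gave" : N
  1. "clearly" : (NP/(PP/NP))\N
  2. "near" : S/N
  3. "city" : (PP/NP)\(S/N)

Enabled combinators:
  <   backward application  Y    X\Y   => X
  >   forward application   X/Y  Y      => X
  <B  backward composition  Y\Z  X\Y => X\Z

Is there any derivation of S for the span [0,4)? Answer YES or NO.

NO

N (NP/(PP/NP))\N S/N (PP/NP)\(S/N)
CKY chart[0,4] = {NP}; S ∉ chart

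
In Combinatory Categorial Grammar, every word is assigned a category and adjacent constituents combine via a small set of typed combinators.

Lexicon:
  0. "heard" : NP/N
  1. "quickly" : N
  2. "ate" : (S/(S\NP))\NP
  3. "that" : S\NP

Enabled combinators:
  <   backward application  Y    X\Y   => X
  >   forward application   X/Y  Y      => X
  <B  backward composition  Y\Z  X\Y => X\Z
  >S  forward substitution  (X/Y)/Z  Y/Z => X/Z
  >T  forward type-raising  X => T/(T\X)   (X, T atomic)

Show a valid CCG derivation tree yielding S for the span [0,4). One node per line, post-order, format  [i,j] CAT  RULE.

[0,4] S   >
  [0,3] S/(S\NP)   <
    [0,2] NP   >
      [0,1] "heard" : NP/N
      [1,2] "quickly" : N
    [2,3] "ate" : (S/(S\NP))\NP
  [3,4] "that" : S\NP

[0,1] NP/N  lex  "heard"
[1,2] N  lex  "quickly"
[0,2] NP  >  k=1
[2,3] (S/(S\NP))\NP  lex  "ate"
[0,3] S/(S\NP)  <  k=2
[3,4] S\NP  lex  "that"
[0,4] S  >  k=3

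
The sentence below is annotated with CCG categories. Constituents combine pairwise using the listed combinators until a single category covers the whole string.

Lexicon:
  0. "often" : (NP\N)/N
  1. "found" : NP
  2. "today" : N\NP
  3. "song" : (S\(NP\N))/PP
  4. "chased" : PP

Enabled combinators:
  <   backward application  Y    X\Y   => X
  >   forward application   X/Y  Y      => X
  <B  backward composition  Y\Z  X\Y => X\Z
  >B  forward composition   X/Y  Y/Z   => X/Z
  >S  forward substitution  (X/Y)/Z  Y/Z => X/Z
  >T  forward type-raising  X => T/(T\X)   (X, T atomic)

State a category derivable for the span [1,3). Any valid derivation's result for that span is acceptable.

N

[0,5] S   <
  [0,3] NP\N   >
    [0,1] "often" : (NP\N)/N
    [1,3] N   <
      [1,2] "found" : NP
      [2,3] "today" : N\NP
  [3,5] S\(NP\N)   >
    [3,4] "song" : (S\(NP\N))/PP
    [4,5] "chased" : PP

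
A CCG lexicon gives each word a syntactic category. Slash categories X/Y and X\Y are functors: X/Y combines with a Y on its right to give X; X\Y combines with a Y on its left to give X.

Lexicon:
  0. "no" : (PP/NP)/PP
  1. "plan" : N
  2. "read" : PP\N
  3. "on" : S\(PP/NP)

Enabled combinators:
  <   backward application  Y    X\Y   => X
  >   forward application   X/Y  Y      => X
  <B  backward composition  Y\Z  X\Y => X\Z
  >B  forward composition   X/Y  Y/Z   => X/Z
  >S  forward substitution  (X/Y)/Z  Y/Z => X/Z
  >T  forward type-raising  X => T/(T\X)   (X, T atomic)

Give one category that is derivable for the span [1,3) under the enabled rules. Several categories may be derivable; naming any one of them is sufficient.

PP

[0,4] S   <
  [0,3] PP/NP   >
    [0,1] "no" : (PP/NP)/PP
    [1,3] PP   >
      [1,2] PP/(PP\N)   >T
        [1,2] "plan" : N
      [2,3] "read" : PP\N
  [3,4] "on" : S\(PP/NP)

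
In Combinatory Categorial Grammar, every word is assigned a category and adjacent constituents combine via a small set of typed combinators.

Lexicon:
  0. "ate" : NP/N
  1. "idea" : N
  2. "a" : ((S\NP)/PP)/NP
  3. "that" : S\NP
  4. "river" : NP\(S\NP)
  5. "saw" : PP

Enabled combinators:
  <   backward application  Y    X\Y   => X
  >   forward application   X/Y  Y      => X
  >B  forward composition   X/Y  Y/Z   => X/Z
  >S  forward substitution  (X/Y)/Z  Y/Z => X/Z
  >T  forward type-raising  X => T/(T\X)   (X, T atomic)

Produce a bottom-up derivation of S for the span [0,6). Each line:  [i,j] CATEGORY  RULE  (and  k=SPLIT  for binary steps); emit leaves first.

[0,6] S   <
  [0,2] NP   >
    [0,1] "ate" : NP/N
    [1,2] "idea" : N
  [2,6] S\NP   >
    [2,5] (S\NP)/PP   >
      [2,3] "a" : ((S\NP)/PP)/NP
      [3,5] NP   <
        [3,4] "that" : S\NP
        [4,5] "river" : NP\(S\NP)
    [5,6] "saw" : PP

[0,1] NP/N  lex  "ate"
[1,2] N  lex  "idea"
[0,2] NP  >  k=1
[2,3] ((S\NP)/PP)/NP  lex  "a"
[3,4] S\NP  lex  "that"
[4,5] NP\(S\NP)  lex  "river"
[3,5] NP  <  k=4
[2,5] (S\NP)/PP  >  k=3
[5,6] PP  lex  "saw"
[2,6] S\NP  >  k=5
[0,6] S  <  k=2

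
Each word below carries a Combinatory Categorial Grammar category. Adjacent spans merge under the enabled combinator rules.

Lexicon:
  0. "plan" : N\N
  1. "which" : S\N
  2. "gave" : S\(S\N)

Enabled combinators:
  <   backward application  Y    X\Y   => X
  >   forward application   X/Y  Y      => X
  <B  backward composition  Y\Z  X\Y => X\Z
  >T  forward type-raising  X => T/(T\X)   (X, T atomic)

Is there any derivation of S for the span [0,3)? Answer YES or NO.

[0,3] S   <
  [0,2] S\N   <B
    [0,1] "plan" : N\N
    [1,2] "which" : S\N
  [2,3] "gave" : S\(S\N)

YES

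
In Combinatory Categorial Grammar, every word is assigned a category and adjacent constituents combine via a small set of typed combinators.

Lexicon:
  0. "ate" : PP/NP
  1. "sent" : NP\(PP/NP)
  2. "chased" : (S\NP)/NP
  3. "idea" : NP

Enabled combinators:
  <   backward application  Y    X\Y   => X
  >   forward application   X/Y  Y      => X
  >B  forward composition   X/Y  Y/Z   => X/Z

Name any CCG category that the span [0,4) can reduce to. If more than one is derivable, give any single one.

[0,4] S   <
  [0,2] NP   <
    [0,1] "ate" : PP/NP
    [1,2] "sent" : NP\(PP/NP)
  [2,4] S\NP   >
    [2,3] "chased" : (S\NP)/NP
    [3,4] "idea" : NP

S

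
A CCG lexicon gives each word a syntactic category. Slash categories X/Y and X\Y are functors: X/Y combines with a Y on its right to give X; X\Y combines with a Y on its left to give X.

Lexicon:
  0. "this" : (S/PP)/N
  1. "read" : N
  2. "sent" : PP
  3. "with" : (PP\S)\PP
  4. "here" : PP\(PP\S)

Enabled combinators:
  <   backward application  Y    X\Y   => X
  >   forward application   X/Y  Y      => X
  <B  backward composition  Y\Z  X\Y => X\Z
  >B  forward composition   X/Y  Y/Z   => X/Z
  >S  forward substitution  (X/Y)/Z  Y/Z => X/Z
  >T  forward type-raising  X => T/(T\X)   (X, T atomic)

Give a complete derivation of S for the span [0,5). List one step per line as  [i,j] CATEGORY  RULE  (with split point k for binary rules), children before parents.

[0,5] S   >
  [0,2] S/PP   >
    [0,1] "this" : (S/PP)/N
    [1,2] "read" : N
  [2,5] PP   <
    [2,4] PP\S   <
      [2,3] "sent" : PP
      [3,4] "with" : (PP\S)\PP
    [4,5] "here" : PP\(PP\S)

[0,1] (S/PP)/N  lex  "this"
[1,2] N  lex  "read"
[0,2] S/PP  >  k=1
[2,3] PP  lex  "sent"
[3,4] (PP\S)\PP  lex  "with"
[2,4] PP\S  <  k=3
[4,5] PP\(PP\S)  lex  "here"
[2,5] PP  <  k=4
[0,5] S  >  k=2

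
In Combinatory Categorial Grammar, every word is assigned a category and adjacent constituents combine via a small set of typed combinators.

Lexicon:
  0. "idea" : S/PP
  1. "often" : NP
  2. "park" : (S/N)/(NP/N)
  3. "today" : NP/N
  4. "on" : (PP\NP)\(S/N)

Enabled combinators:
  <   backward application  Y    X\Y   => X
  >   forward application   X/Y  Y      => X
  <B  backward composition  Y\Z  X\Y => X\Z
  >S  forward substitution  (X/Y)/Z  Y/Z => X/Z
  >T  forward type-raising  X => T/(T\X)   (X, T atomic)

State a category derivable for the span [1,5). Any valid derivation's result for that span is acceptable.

[0,5] S   >
  [0,1] "idea" : S/PP
  [1,5] PP   <
    [1,2] "often" : NP
    [2,5] PP\NP   <
      [2,4] S/N   >
        [2,3] "park" : (S/N)/(NP/N)
        [3,4] "today" : NP/N
      [4,5] "on" : (PP\NP)\(S/N)

PP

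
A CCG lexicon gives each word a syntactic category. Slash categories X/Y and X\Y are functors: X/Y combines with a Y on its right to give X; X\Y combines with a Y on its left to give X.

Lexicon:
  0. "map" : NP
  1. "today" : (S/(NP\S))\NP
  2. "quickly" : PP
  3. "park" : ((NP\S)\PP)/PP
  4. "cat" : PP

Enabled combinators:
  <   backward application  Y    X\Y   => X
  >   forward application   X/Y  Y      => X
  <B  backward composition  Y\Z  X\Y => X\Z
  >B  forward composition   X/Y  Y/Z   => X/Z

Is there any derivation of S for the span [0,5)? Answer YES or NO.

[0,5] S   >
  [0,2] S/(NP\S)   <
    [0,1] "map" : NP
    [1,2] "today" : (S/(NP\S))\NP
  [2,5] NP\S   <
    [2,3] "quickly" : PP
    [3,5] (NP\S)\PP   >
      [3,4] "park" : ((NP\S)\PP)/PP
      [4,5] "cat" : PP

YES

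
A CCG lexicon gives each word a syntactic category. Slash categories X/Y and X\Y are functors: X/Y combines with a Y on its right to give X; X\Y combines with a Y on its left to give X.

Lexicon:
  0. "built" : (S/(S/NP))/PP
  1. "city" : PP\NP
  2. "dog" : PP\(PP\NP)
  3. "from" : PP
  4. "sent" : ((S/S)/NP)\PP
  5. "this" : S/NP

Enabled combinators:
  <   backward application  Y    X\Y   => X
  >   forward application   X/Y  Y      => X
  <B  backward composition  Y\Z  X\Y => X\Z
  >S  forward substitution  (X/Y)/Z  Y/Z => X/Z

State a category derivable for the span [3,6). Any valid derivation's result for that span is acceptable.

S/NP

[0,6] S   >
  [0,3] S/(S/NP)   >
    [0,1] "built" : (S/(S/NP))/PP
    [1,3] PP   <
      [1,2] "city" : PP\NP
      [2,3] "dog" : PP\(PP\NP)
  [3,6] S/NP   >S
    [3,5] (S/S)/NP   <
      [3,4] "from" : PP
      [4,5] "sent" : ((S/S)/NP)\PP
    [5,6] "this" : S/NP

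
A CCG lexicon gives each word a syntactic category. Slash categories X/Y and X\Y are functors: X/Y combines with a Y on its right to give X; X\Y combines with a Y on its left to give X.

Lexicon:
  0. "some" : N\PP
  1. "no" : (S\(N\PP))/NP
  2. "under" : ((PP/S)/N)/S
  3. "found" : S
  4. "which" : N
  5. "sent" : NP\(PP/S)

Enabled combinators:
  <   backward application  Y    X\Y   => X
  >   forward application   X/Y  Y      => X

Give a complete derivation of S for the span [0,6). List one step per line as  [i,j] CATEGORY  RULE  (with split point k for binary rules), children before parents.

[0,6] S   <
  [0,1] "some" : N\PP
  [1,6] S\(N\PP)   >
    [1,2] "no" : (S\(N\PP))/NP
    [2,6] NP   <
      [2,5] PP/S   >
        [2,4] (PP/S)/N   >
          [2,3] "under" : ((PP/S)/N)/S
          [3,4] "found" : S
        [4,5] "which" : N
      [5,6] "sent" : NP\(PP/S)

[0,1] N\PP  lex  "some"
[1,2] (S\(N\PP))/NP  lex  "no"
[2,3] ((PP/S)/N)/S  lex  "under"
[3,4] S  lex  "found"
[2,4] (PP/S)/N  >  k=3
[4,5] N  lex  "which"
[2,5] PP/S  >  k=4
[5,6] NP\(PP/S)  lex  "sent"
[2,6] NP  <  k=5
[1,6] S\(N\PP)  >  k=2
[0,6] S  <  k=1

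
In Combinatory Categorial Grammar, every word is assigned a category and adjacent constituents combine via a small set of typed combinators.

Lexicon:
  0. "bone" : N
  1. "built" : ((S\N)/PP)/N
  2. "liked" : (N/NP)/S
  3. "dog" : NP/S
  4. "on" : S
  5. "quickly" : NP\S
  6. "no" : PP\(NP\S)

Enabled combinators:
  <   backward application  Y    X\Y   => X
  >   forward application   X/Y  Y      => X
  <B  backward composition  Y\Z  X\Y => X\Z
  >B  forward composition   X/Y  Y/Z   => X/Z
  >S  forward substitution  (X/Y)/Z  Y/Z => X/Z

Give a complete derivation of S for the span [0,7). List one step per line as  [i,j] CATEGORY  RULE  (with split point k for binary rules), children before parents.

[0,7] S   <
  [0,1] "bone" : N
  [1,7] S\N   >
    [1,5] (S\N)/PP   >
      [1,2] "built" : ((S\N)/PP)/N
      [2,5] N   >
        [2,4] N/S   >S
          [2,3] "liked" : (N/NP)/S
          [3,4] "dog" : NP/S
        [4,5] "on" : S
    [5,7] PP   <
      [5,6] "quickly" : NP\S
      [6,7] "no" : PP\(NP\S)

[0,1] N  lex  "bone"
[1,2] ((S\N)/PP)/N  lex  "built"
[2,3] (N/NP)/S  lex  "liked"
[3,4] NP/S  lex  "dog"
[2,4] N/S  >S  k=3
[4,5] S  lex  "on"
[2,5] N  >  k=4
[1,5] (S\N)/PP  >  k=2
[5,6] NP\S  lex  "quickly"
[6,7] PP\(NP\S)  lex  "no"
[5,7] PP  <  k=6
[1,7] S\N  >  k=5
[0,7] S  <  k=1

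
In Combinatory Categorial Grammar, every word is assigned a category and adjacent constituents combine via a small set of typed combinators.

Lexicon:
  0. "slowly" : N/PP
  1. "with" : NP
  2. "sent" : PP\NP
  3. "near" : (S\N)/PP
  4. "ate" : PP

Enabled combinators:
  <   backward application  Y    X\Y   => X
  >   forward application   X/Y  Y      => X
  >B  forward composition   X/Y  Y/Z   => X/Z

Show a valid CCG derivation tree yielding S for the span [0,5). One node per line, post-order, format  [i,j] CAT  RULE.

[0,5] S   <
  [0,3] N   >
    [0,1] "slowly" : N/PP
    [1,3] PP   <
      [1,2] "with" : NP
      [2,3] "sent" : PP\NP
  [3,5] S\N   >
    [3,4] "near" : (S\N)/PP
    [4,5] "ate" : PP

[0,1] N/PP  lex  "slowly"
[1,2] NP  lex  "with"
[2,3] PP\NP  lex  "sent"
[1,3] PP  <  k=2
[0,3] N  >  k=1
[3,4] (S\N)/PP  lex  "near"
[4,5] PP  lex  "ate"
[3,5] S\N  >  k=4
[0,5] S  <  k=3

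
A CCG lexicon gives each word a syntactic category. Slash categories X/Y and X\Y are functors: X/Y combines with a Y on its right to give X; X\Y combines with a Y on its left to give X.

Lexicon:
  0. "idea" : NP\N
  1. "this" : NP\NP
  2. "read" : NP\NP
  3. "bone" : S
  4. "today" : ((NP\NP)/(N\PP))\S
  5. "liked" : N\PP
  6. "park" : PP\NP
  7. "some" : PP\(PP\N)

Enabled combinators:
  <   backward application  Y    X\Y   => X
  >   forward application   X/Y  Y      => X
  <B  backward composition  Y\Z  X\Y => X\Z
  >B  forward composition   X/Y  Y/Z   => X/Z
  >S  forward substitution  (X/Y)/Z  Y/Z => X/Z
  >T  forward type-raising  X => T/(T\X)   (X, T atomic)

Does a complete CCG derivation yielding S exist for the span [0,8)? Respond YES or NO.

NP\N NP\NP NP\NP S ((NP\NP)/(N\PP))\S N\PP PP\NP PP\(PP\N)
CKY chart[0,8] = {N/(N\PP), NP/(NP\PP), PP, PP/(PP\PP), S/(S\PP)}; S ∉ chart

NO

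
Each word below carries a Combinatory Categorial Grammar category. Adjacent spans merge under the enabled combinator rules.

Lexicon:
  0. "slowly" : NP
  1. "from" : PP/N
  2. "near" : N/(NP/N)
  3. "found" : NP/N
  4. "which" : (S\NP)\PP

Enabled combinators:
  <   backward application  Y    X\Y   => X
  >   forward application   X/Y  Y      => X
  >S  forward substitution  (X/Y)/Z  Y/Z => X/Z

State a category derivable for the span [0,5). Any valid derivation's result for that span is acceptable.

[0,5] S   <
  [0,1] "slowly" : NP
  [1,5] S\NP   <
    [1,4] PP   >
      [1,2] "from" : PP/N
      [2,4] N   >
        [2,3] "near" : N/(NP/N)
        [3,4] "found" : NP/N
    [4,5] "which" : (S\NP)\PP

S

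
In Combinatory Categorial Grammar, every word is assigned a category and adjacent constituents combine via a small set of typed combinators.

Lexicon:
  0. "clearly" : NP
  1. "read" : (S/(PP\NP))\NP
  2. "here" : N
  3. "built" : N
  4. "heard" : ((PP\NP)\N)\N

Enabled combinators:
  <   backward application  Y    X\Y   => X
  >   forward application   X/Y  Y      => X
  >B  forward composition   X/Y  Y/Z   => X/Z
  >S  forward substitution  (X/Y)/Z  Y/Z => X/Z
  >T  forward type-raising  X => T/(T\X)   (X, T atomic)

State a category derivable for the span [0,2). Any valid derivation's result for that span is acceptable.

S/(PP\NP)

[0,5] S   >
  [0,2] S/(PP\NP)   <
    [0,1] "clearly" : NP
    [1,2] "read" : (S/(PP\NP))\NP
  [2,5] PP\NP   <
    [2,3] "here" : N
    [3,5] (PP\NP)\N   <
      [3,4] "built" : N
      [4,5] "heard" : ((PP\NP)\N)\N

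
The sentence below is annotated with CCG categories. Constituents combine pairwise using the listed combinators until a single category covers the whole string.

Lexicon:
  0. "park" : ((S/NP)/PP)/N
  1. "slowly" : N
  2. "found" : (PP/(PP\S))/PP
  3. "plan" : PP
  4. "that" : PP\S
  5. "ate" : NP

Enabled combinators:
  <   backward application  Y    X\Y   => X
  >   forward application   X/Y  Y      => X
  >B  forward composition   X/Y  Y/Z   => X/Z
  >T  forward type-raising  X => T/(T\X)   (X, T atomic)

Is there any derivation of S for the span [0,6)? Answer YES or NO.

YES

[0,6] S   >
  [0,5] S/NP   >
    [0,2] (S/NP)/PP   >
      [0,1] "park" : ((S/NP)/PP)/N
      [1,2] "slowly" : N
    [2,5] PP   >
      [2,4] PP/(PP\S)   >
        [2,3] "found" : (PP/(PP\S))/PP
        [3,4] "plan" : PP
      [4,5] "that" : PP\S
  [5,6] "ate" : NP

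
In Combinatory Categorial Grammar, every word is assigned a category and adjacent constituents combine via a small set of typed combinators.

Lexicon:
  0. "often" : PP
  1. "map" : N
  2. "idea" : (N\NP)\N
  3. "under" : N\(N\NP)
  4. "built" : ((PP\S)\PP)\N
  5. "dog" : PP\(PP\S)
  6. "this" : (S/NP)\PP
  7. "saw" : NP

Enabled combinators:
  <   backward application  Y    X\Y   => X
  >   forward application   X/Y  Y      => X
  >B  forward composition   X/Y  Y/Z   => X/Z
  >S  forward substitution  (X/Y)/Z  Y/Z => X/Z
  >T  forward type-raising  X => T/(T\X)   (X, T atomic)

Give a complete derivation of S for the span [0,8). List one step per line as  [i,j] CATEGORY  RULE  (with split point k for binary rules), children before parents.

[0,1] PP  lex  "often"
[1,2] N  lex  "map"
[2,3] (N\NP)\N  lex  "idea"
[1,3] N\NP  <  k=2
[3,4] N\(N\NP)  lex  "under"
[1,4] N  <  k=3
[4,5] ((PP\S)\PP)\N  lex  "built"
[1,5] (PP\S)\PP  <  k=4
[0,5] PP\S  <  k=1
[5,6] PP\(PP\S)  lex  "dog"
[0,6] PP  <  k=5
[6,7] (S/NP)\PP  lex  "this"
[0,7] S/NP  <  k=6
[7,8] NP  lex  "saw"
[0,8] S  >  k=7

[0,8] S   >
  [0,7] S/NP   <
    [0,6] PP   <
      [0,5] PP\S   <
        [0,1] "often" : PP
        [1,5] (PP\S)\PP   <
          [1,4] N   <
            [1,3] N\NP   <
              [1,2] "map" : N
              [2,3] "idea" : (N\NP)\N
            [3,4] "under" : N\(N\NP)
          [4,5] "built" : ((PP\S)\PP)\N
      [5,6] "dog" : PP\(PP\S)
    [6,7] "this" : (S/NP)\PP
  [7,8] "saw" : NP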